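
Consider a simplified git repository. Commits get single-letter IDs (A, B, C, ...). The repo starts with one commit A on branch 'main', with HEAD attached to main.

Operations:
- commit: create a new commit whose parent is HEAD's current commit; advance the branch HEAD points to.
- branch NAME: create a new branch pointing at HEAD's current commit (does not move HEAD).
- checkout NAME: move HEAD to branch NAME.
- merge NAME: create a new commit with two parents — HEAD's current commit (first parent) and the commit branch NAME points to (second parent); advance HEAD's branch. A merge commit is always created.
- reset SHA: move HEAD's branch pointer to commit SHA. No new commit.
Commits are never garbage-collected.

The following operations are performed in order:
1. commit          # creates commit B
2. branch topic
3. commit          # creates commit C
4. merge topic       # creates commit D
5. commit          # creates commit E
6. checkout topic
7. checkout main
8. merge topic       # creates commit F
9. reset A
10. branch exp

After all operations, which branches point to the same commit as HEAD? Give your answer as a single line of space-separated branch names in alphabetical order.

Answer: exp main

Derivation:
After op 1 (commit): HEAD=main@B [main=B]
After op 2 (branch): HEAD=main@B [main=B topic=B]
After op 3 (commit): HEAD=main@C [main=C topic=B]
After op 4 (merge): HEAD=main@D [main=D topic=B]
After op 5 (commit): HEAD=main@E [main=E topic=B]
After op 6 (checkout): HEAD=topic@B [main=E topic=B]
After op 7 (checkout): HEAD=main@E [main=E topic=B]
After op 8 (merge): HEAD=main@F [main=F topic=B]
After op 9 (reset): HEAD=main@A [main=A topic=B]
After op 10 (branch): HEAD=main@A [exp=A main=A topic=B]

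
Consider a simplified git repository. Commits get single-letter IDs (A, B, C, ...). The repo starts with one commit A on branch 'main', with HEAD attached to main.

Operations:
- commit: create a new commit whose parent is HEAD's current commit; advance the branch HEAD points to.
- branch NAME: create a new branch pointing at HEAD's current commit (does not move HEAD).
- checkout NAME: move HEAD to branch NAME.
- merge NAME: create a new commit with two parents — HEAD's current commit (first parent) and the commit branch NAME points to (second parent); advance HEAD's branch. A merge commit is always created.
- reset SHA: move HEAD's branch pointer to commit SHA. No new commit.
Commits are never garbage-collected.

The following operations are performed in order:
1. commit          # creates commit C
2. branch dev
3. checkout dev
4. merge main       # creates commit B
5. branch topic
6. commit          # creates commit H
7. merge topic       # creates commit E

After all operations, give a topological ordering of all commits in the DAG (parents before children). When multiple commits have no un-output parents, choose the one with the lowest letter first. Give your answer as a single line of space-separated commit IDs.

After op 1 (commit): HEAD=main@C [main=C]
After op 2 (branch): HEAD=main@C [dev=C main=C]
After op 3 (checkout): HEAD=dev@C [dev=C main=C]
After op 4 (merge): HEAD=dev@B [dev=B main=C]
After op 5 (branch): HEAD=dev@B [dev=B main=C topic=B]
After op 6 (commit): HEAD=dev@H [dev=H main=C topic=B]
After op 7 (merge): HEAD=dev@E [dev=E main=C topic=B]
commit A: parents=[]
commit B: parents=['C', 'C']
commit C: parents=['A']
commit E: parents=['H', 'B']
commit H: parents=['B']

Answer: A C B H E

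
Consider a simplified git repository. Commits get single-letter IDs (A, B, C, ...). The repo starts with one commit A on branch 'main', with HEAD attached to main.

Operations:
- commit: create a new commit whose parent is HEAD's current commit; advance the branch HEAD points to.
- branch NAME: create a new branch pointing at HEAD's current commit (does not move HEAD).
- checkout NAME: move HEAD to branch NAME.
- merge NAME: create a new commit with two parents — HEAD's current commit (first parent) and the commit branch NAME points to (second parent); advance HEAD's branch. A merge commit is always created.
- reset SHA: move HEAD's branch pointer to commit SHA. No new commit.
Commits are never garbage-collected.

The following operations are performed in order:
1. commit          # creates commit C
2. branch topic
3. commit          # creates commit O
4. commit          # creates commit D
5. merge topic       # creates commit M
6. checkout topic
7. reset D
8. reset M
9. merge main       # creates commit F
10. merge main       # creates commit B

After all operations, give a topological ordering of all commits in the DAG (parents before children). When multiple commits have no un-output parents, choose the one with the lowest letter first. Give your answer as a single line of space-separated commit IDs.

After op 1 (commit): HEAD=main@C [main=C]
After op 2 (branch): HEAD=main@C [main=C topic=C]
After op 3 (commit): HEAD=main@O [main=O topic=C]
After op 4 (commit): HEAD=main@D [main=D topic=C]
After op 5 (merge): HEAD=main@M [main=M topic=C]
After op 6 (checkout): HEAD=topic@C [main=M topic=C]
After op 7 (reset): HEAD=topic@D [main=M topic=D]
After op 8 (reset): HEAD=topic@M [main=M topic=M]
After op 9 (merge): HEAD=topic@F [main=M topic=F]
After op 10 (merge): HEAD=topic@B [main=M topic=B]
commit A: parents=[]
commit B: parents=['F', 'M']
commit C: parents=['A']
commit D: parents=['O']
commit F: parents=['M', 'M']
commit M: parents=['D', 'C']
commit O: parents=['C']

Answer: A C O D M F B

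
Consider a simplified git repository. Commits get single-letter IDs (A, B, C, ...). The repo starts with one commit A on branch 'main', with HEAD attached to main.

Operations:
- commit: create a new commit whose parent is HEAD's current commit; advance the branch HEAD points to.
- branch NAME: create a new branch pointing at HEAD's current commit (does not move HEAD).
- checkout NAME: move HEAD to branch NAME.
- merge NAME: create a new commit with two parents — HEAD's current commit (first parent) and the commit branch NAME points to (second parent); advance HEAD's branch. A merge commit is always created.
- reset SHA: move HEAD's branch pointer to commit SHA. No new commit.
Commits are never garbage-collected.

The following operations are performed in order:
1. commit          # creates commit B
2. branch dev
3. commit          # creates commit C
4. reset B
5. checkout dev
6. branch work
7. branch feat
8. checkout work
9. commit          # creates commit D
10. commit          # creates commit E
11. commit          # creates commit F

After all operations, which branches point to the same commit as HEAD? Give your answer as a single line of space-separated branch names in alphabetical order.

After op 1 (commit): HEAD=main@B [main=B]
After op 2 (branch): HEAD=main@B [dev=B main=B]
After op 3 (commit): HEAD=main@C [dev=B main=C]
After op 4 (reset): HEAD=main@B [dev=B main=B]
After op 5 (checkout): HEAD=dev@B [dev=B main=B]
After op 6 (branch): HEAD=dev@B [dev=B main=B work=B]
After op 7 (branch): HEAD=dev@B [dev=B feat=B main=B work=B]
After op 8 (checkout): HEAD=work@B [dev=B feat=B main=B work=B]
After op 9 (commit): HEAD=work@D [dev=B feat=B main=B work=D]
After op 10 (commit): HEAD=work@E [dev=B feat=B main=B work=E]
After op 11 (commit): HEAD=work@F [dev=B feat=B main=B work=F]

Answer: work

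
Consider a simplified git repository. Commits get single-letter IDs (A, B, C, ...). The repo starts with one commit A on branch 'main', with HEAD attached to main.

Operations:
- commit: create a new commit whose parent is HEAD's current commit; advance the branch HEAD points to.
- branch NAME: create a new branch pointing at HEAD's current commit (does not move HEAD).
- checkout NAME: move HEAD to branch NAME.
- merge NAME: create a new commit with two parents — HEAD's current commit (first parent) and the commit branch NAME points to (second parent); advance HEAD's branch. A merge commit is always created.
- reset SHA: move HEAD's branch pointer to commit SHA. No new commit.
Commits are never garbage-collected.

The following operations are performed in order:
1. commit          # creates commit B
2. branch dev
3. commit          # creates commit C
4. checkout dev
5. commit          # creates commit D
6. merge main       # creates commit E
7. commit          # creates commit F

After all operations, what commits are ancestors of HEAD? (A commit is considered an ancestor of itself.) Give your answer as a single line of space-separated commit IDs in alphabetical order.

After op 1 (commit): HEAD=main@B [main=B]
After op 2 (branch): HEAD=main@B [dev=B main=B]
After op 3 (commit): HEAD=main@C [dev=B main=C]
After op 4 (checkout): HEAD=dev@B [dev=B main=C]
After op 5 (commit): HEAD=dev@D [dev=D main=C]
After op 6 (merge): HEAD=dev@E [dev=E main=C]
After op 7 (commit): HEAD=dev@F [dev=F main=C]

Answer: A B C D E F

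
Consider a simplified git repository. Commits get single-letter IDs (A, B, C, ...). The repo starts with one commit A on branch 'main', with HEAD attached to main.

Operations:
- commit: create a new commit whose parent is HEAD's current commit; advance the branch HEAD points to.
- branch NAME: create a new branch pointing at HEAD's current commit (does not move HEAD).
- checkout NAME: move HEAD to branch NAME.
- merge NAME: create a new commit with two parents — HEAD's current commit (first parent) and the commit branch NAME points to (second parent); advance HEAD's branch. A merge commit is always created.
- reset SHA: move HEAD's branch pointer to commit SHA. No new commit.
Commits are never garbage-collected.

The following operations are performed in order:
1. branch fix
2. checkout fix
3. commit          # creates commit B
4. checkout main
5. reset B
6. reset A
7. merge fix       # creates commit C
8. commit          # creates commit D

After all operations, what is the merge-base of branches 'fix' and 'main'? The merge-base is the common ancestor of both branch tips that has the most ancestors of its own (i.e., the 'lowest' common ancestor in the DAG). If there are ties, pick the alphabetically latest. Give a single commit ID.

After op 1 (branch): HEAD=main@A [fix=A main=A]
After op 2 (checkout): HEAD=fix@A [fix=A main=A]
After op 3 (commit): HEAD=fix@B [fix=B main=A]
After op 4 (checkout): HEAD=main@A [fix=B main=A]
After op 5 (reset): HEAD=main@B [fix=B main=B]
After op 6 (reset): HEAD=main@A [fix=B main=A]
After op 7 (merge): HEAD=main@C [fix=B main=C]
After op 8 (commit): HEAD=main@D [fix=B main=D]
ancestors(fix=B): ['A', 'B']
ancestors(main=D): ['A', 'B', 'C', 'D']
common: ['A', 'B']

Answer: B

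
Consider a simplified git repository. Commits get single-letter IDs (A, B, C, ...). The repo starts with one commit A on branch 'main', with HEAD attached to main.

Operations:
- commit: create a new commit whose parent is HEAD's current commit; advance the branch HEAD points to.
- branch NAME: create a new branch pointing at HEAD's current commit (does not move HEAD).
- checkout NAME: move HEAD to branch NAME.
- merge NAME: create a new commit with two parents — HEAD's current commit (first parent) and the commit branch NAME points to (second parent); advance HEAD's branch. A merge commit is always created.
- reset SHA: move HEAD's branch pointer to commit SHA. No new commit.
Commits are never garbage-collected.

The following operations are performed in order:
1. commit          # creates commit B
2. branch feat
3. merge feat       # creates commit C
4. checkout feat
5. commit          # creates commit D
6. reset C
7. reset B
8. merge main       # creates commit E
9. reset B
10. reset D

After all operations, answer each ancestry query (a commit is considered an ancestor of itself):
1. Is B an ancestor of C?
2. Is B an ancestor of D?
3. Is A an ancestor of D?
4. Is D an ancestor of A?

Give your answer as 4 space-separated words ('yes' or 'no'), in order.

After op 1 (commit): HEAD=main@B [main=B]
After op 2 (branch): HEAD=main@B [feat=B main=B]
After op 3 (merge): HEAD=main@C [feat=B main=C]
After op 4 (checkout): HEAD=feat@B [feat=B main=C]
After op 5 (commit): HEAD=feat@D [feat=D main=C]
After op 6 (reset): HEAD=feat@C [feat=C main=C]
After op 7 (reset): HEAD=feat@B [feat=B main=C]
After op 8 (merge): HEAD=feat@E [feat=E main=C]
After op 9 (reset): HEAD=feat@B [feat=B main=C]
After op 10 (reset): HEAD=feat@D [feat=D main=C]
ancestors(C) = {A,B,C}; B in? yes
ancestors(D) = {A,B,D}; B in? yes
ancestors(D) = {A,B,D}; A in? yes
ancestors(A) = {A}; D in? no

Answer: yes yes yes no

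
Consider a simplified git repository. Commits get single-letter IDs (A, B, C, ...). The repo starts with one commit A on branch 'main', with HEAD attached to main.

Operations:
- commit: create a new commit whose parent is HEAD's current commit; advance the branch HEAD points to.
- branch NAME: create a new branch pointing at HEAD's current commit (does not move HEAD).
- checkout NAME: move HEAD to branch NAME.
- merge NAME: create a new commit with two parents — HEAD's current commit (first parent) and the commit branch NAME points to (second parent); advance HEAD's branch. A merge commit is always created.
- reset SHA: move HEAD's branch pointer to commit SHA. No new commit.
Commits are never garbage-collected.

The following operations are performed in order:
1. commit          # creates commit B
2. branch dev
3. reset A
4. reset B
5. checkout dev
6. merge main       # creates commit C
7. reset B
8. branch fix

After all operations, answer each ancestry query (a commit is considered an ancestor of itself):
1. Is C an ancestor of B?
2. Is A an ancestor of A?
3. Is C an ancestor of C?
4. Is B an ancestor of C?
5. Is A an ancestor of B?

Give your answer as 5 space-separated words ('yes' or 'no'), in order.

Answer: no yes yes yes yes

Derivation:
After op 1 (commit): HEAD=main@B [main=B]
After op 2 (branch): HEAD=main@B [dev=B main=B]
After op 3 (reset): HEAD=main@A [dev=B main=A]
After op 4 (reset): HEAD=main@B [dev=B main=B]
After op 5 (checkout): HEAD=dev@B [dev=B main=B]
After op 6 (merge): HEAD=dev@C [dev=C main=B]
After op 7 (reset): HEAD=dev@B [dev=B main=B]
After op 8 (branch): HEAD=dev@B [dev=B fix=B main=B]
ancestors(B) = {A,B}; C in? no
ancestors(A) = {A}; A in? yes
ancestors(C) = {A,B,C}; C in? yes
ancestors(C) = {A,B,C}; B in? yes
ancestors(B) = {A,B}; A in? yes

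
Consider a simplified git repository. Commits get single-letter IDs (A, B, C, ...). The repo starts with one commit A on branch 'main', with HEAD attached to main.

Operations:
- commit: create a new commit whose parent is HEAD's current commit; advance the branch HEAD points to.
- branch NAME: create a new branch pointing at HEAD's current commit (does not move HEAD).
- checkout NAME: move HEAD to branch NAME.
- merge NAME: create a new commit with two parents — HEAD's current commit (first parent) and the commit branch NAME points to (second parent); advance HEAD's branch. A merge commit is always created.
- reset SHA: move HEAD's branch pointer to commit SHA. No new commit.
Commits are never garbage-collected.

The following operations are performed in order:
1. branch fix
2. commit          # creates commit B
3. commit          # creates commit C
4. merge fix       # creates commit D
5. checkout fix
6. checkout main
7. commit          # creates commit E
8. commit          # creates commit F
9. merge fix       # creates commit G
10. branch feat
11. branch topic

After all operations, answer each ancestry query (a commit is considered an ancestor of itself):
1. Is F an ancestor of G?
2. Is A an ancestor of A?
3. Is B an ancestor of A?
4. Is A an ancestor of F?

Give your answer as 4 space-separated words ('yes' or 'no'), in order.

Answer: yes yes no yes

Derivation:
After op 1 (branch): HEAD=main@A [fix=A main=A]
After op 2 (commit): HEAD=main@B [fix=A main=B]
After op 3 (commit): HEAD=main@C [fix=A main=C]
After op 4 (merge): HEAD=main@D [fix=A main=D]
After op 5 (checkout): HEAD=fix@A [fix=A main=D]
After op 6 (checkout): HEAD=main@D [fix=A main=D]
After op 7 (commit): HEAD=main@E [fix=A main=E]
After op 8 (commit): HEAD=main@F [fix=A main=F]
After op 9 (merge): HEAD=main@G [fix=A main=G]
After op 10 (branch): HEAD=main@G [feat=G fix=A main=G]
After op 11 (branch): HEAD=main@G [feat=G fix=A main=G topic=G]
ancestors(G) = {A,B,C,D,E,F,G}; F in? yes
ancestors(A) = {A}; A in? yes
ancestors(A) = {A}; B in? no
ancestors(F) = {A,B,C,D,E,F}; A in? yes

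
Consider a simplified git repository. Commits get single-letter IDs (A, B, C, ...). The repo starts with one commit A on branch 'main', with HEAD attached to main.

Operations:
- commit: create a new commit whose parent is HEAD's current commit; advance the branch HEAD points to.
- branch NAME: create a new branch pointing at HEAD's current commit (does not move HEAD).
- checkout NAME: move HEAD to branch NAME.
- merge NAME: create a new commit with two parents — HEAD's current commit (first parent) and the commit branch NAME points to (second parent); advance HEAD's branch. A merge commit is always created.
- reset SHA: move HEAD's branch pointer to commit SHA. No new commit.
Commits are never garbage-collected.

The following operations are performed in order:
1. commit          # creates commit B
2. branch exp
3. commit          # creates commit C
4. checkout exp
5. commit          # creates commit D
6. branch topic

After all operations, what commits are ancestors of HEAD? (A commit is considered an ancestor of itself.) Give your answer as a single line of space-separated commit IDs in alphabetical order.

Answer: A B D

Derivation:
After op 1 (commit): HEAD=main@B [main=B]
After op 2 (branch): HEAD=main@B [exp=B main=B]
After op 3 (commit): HEAD=main@C [exp=B main=C]
After op 4 (checkout): HEAD=exp@B [exp=B main=C]
After op 5 (commit): HEAD=exp@D [exp=D main=C]
After op 6 (branch): HEAD=exp@D [exp=D main=C topic=D]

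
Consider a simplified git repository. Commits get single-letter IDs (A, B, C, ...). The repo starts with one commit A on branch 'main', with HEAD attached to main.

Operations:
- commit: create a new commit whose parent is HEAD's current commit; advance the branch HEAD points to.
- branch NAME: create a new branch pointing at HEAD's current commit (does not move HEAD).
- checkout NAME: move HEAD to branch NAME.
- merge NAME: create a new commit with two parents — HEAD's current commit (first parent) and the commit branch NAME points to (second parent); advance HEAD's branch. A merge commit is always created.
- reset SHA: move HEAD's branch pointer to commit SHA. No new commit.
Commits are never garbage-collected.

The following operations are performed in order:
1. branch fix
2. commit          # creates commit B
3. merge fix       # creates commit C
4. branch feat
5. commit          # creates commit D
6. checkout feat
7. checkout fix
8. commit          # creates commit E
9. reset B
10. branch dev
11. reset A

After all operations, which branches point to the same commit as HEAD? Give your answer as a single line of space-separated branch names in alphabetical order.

After op 1 (branch): HEAD=main@A [fix=A main=A]
After op 2 (commit): HEAD=main@B [fix=A main=B]
After op 3 (merge): HEAD=main@C [fix=A main=C]
After op 4 (branch): HEAD=main@C [feat=C fix=A main=C]
After op 5 (commit): HEAD=main@D [feat=C fix=A main=D]
After op 6 (checkout): HEAD=feat@C [feat=C fix=A main=D]
After op 7 (checkout): HEAD=fix@A [feat=C fix=A main=D]
After op 8 (commit): HEAD=fix@E [feat=C fix=E main=D]
After op 9 (reset): HEAD=fix@B [feat=C fix=B main=D]
After op 10 (branch): HEAD=fix@B [dev=B feat=C fix=B main=D]
After op 11 (reset): HEAD=fix@A [dev=B feat=C fix=A main=D]

Answer: fix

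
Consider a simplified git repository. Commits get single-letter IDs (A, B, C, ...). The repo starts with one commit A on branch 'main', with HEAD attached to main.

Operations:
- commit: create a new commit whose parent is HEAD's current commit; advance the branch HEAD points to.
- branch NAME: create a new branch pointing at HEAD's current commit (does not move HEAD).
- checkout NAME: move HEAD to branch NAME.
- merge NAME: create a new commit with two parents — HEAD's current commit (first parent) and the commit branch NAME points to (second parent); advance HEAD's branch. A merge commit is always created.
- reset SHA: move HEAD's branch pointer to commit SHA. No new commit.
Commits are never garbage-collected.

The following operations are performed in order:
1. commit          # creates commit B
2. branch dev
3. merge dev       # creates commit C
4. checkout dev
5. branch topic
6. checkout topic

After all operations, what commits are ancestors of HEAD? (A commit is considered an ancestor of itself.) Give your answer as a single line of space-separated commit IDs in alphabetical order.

Answer: A B

Derivation:
After op 1 (commit): HEAD=main@B [main=B]
After op 2 (branch): HEAD=main@B [dev=B main=B]
After op 3 (merge): HEAD=main@C [dev=B main=C]
After op 4 (checkout): HEAD=dev@B [dev=B main=C]
After op 5 (branch): HEAD=dev@B [dev=B main=C topic=B]
After op 6 (checkout): HEAD=topic@B [dev=B main=C topic=B]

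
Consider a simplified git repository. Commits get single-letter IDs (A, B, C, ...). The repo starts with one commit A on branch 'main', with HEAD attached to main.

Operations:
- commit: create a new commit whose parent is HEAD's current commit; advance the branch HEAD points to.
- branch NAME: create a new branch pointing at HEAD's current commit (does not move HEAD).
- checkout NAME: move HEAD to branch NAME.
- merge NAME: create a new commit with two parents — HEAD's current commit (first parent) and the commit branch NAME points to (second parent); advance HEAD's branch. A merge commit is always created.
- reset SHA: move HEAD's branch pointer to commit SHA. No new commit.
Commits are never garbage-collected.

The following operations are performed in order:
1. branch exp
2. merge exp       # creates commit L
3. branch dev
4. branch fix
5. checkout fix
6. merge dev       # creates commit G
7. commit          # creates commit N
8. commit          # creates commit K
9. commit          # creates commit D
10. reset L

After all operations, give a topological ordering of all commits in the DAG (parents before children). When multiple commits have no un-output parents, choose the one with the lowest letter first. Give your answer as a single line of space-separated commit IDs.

Answer: A L G N K D

Derivation:
After op 1 (branch): HEAD=main@A [exp=A main=A]
After op 2 (merge): HEAD=main@L [exp=A main=L]
After op 3 (branch): HEAD=main@L [dev=L exp=A main=L]
After op 4 (branch): HEAD=main@L [dev=L exp=A fix=L main=L]
After op 5 (checkout): HEAD=fix@L [dev=L exp=A fix=L main=L]
After op 6 (merge): HEAD=fix@G [dev=L exp=A fix=G main=L]
After op 7 (commit): HEAD=fix@N [dev=L exp=A fix=N main=L]
After op 8 (commit): HEAD=fix@K [dev=L exp=A fix=K main=L]
After op 9 (commit): HEAD=fix@D [dev=L exp=A fix=D main=L]
After op 10 (reset): HEAD=fix@L [dev=L exp=A fix=L main=L]
commit A: parents=[]
commit D: parents=['K']
commit G: parents=['L', 'L']
commit K: parents=['N']
commit L: parents=['A', 'A']
commit N: parents=['G']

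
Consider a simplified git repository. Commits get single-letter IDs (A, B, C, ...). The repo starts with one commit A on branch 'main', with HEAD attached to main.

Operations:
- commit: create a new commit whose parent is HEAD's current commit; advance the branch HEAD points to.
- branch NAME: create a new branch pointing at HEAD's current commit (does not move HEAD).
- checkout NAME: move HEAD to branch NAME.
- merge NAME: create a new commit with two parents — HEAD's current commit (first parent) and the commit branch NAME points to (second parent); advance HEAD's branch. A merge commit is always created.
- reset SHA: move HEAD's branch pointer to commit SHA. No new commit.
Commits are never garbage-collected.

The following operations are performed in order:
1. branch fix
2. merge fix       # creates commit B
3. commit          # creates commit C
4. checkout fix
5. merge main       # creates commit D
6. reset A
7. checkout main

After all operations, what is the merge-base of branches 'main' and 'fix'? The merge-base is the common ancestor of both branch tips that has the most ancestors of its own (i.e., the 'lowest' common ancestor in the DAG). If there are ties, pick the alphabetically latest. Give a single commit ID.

After op 1 (branch): HEAD=main@A [fix=A main=A]
After op 2 (merge): HEAD=main@B [fix=A main=B]
After op 3 (commit): HEAD=main@C [fix=A main=C]
After op 4 (checkout): HEAD=fix@A [fix=A main=C]
After op 5 (merge): HEAD=fix@D [fix=D main=C]
After op 6 (reset): HEAD=fix@A [fix=A main=C]
After op 7 (checkout): HEAD=main@C [fix=A main=C]
ancestors(main=C): ['A', 'B', 'C']
ancestors(fix=A): ['A']
common: ['A']

Answer: A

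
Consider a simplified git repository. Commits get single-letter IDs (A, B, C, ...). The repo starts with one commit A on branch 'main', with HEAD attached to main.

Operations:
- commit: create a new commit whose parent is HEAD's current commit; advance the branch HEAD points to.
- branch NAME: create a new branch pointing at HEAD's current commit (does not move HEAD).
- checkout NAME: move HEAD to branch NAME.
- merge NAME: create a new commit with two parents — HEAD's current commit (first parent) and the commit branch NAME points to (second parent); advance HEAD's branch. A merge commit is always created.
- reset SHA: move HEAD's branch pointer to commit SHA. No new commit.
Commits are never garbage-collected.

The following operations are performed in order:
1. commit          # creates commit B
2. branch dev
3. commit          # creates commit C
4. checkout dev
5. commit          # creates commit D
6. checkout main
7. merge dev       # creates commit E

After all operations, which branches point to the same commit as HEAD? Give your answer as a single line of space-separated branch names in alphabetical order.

After op 1 (commit): HEAD=main@B [main=B]
After op 2 (branch): HEAD=main@B [dev=B main=B]
After op 3 (commit): HEAD=main@C [dev=B main=C]
After op 4 (checkout): HEAD=dev@B [dev=B main=C]
After op 5 (commit): HEAD=dev@D [dev=D main=C]
After op 6 (checkout): HEAD=main@C [dev=D main=C]
After op 7 (merge): HEAD=main@E [dev=D main=E]

Answer: main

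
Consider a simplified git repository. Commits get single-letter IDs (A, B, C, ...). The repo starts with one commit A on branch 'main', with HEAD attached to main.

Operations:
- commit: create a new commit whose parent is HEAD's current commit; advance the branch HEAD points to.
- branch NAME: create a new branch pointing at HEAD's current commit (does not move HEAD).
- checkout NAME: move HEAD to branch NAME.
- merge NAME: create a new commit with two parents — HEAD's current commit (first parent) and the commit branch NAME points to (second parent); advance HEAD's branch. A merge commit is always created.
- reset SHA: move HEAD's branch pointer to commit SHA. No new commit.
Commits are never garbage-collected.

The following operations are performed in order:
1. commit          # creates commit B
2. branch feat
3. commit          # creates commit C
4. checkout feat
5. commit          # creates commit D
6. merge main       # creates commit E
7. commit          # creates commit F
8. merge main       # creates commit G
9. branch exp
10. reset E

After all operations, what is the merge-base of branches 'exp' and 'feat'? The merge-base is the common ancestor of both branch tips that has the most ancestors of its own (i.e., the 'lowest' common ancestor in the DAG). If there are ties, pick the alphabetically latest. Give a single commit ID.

Answer: E

Derivation:
After op 1 (commit): HEAD=main@B [main=B]
After op 2 (branch): HEAD=main@B [feat=B main=B]
After op 3 (commit): HEAD=main@C [feat=B main=C]
After op 4 (checkout): HEAD=feat@B [feat=B main=C]
After op 5 (commit): HEAD=feat@D [feat=D main=C]
After op 6 (merge): HEAD=feat@E [feat=E main=C]
After op 7 (commit): HEAD=feat@F [feat=F main=C]
After op 8 (merge): HEAD=feat@G [feat=G main=C]
After op 9 (branch): HEAD=feat@G [exp=G feat=G main=C]
After op 10 (reset): HEAD=feat@E [exp=G feat=E main=C]
ancestors(exp=G): ['A', 'B', 'C', 'D', 'E', 'F', 'G']
ancestors(feat=E): ['A', 'B', 'C', 'D', 'E']
common: ['A', 'B', 'C', 'D', 'E']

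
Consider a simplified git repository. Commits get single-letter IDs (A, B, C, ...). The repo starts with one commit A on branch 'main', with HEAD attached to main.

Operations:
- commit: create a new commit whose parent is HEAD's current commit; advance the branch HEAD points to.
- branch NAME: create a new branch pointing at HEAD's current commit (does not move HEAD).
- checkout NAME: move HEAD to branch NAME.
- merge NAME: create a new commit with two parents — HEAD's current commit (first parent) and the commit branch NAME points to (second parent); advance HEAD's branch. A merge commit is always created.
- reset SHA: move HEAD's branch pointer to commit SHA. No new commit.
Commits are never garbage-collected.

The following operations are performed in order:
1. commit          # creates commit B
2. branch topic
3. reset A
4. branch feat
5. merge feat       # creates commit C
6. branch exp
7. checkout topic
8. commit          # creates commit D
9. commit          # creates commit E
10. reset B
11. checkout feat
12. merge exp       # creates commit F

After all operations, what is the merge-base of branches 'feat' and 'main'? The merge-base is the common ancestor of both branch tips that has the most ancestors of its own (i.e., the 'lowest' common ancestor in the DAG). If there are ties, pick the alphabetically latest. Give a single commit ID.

Answer: C

Derivation:
After op 1 (commit): HEAD=main@B [main=B]
After op 2 (branch): HEAD=main@B [main=B topic=B]
After op 3 (reset): HEAD=main@A [main=A topic=B]
After op 4 (branch): HEAD=main@A [feat=A main=A topic=B]
After op 5 (merge): HEAD=main@C [feat=A main=C topic=B]
After op 6 (branch): HEAD=main@C [exp=C feat=A main=C topic=B]
After op 7 (checkout): HEAD=topic@B [exp=C feat=A main=C topic=B]
After op 8 (commit): HEAD=topic@D [exp=C feat=A main=C topic=D]
After op 9 (commit): HEAD=topic@E [exp=C feat=A main=C topic=E]
After op 10 (reset): HEAD=topic@B [exp=C feat=A main=C topic=B]
After op 11 (checkout): HEAD=feat@A [exp=C feat=A main=C topic=B]
After op 12 (merge): HEAD=feat@F [exp=C feat=F main=C topic=B]
ancestors(feat=F): ['A', 'C', 'F']
ancestors(main=C): ['A', 'C']
common: ['A', 'C']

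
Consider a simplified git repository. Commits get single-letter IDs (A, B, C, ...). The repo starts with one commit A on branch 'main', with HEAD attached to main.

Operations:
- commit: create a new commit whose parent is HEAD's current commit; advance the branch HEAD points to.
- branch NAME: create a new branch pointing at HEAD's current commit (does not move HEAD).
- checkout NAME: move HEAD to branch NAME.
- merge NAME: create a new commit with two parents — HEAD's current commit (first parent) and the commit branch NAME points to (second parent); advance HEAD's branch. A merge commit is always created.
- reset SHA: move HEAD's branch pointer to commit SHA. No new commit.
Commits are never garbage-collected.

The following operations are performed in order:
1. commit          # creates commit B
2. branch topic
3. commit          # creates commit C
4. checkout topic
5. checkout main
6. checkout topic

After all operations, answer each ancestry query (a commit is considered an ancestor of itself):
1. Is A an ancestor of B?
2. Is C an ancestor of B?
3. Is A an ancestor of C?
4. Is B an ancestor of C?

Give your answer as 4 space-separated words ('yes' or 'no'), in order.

Answer: yes no yes yes

Derivation:
After op 1 (commit): HEAD=main@B [main=B]
After op 2 (branch): HEAD=main@B [main=B topic=B]
After op 3 (commit): HEAD=main@C [main=C topic=B]
After op 4 (checkout): HEAD=topic@B [main=C topic=B]
After op 5 (checkout): HEAD=main@C [main=C topic=B]
After op 6 (checkout): HEAD=topic@B [main=C topic=B]
ancestors(B) = {A,B}; A in? yes
ancestors(B) = {A,B}; C in? no
ancestors(C) = {A,B,C}; A in? yes
ancestors(C) = {A,B,C}; B in? yes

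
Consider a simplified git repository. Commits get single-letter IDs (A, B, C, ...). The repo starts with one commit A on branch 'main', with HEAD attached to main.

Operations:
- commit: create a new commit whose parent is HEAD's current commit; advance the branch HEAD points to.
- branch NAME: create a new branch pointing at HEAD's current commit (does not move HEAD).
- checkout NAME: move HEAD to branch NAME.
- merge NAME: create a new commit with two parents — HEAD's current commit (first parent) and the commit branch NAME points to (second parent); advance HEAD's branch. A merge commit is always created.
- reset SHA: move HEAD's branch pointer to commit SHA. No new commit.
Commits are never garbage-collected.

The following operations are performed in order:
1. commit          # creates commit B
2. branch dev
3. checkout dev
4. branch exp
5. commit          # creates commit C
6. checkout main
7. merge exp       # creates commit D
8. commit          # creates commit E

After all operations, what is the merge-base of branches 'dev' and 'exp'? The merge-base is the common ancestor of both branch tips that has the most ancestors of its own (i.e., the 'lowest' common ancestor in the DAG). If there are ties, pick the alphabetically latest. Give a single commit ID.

Answer: B

Derivation:
After op 1 (commit): HEAD=main@B [main=B]
After op 2 (branch): HEAD=main@B [dev=B main=B]
After op 3 (checkout): HEAD=dev@B [dev=B main=B]
After op 4 (branch): HEAD=dev@B [dev=B exp=B main=B]
After op 5 (commit): HEAD=dev@C [dev=C exp=B main=B]
After op 6 (checkout): HEAD=main@B [dev=C exp=B main=B]
After op 7 (merge): HEAD=main@D [dev=C exp=B main=D]
After op 8 (commit): HEAD=main@E [dev=C exp=B main=E]
ancestors(dev=C): ['A', 'B', 'C']
ancestors(exp=B): ['A', 'B']
common: ['A', 'B']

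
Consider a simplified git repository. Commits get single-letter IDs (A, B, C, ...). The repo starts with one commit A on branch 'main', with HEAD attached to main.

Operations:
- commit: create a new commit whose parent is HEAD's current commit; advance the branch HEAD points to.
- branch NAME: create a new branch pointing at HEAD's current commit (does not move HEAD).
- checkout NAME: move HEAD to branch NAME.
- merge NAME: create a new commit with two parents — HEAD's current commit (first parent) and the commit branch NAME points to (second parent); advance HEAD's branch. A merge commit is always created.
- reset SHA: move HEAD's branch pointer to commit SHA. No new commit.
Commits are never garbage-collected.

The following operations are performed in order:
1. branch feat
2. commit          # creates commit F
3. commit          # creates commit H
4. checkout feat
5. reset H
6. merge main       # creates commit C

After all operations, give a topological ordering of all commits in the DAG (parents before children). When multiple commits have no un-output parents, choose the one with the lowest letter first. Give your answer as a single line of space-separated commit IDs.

After op 1 (branch): HEAD=main@A [feat=A main=A]
After op 2 (commit): HEAD=main@F [feat=A main=F]
After op 3 (commit): HEAD=main@H [feat=A main=H]
After op 4 (checkout): HEAD=feat@A [feat=A main=H]
After op 5 (reset): HEAD=feat@H [feat=H main=H]
After op 6 (merge): HEAD=feat@C [feat=C main=H]
commit A: parents=[]
commit C: parents=['H', 'H']
commit F: parents=['A']
commit H: parents=['F']

Answer: A F H C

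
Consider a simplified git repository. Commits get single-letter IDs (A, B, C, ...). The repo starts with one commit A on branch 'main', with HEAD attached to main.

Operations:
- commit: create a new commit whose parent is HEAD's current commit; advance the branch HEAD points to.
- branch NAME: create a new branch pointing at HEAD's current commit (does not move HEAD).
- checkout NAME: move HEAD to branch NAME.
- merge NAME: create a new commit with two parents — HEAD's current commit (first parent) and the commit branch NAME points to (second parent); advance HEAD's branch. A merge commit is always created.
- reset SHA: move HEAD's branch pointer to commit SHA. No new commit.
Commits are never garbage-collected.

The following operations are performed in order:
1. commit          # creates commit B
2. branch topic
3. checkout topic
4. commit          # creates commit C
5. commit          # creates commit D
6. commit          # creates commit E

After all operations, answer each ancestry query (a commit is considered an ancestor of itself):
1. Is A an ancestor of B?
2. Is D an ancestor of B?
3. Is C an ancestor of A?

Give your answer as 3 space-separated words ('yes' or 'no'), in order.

Answer: yes no no

Derivation:
After op 1 (commit): HEAD=main@B [main=B]
After op 2 (branch): HEAD=main@B [main=B topic=B]
After op 3 (checkout): HEAD=topic@B [main=B topic=B]
After op 4 (commit): HEAD=topic@C [main=B topic=C]
After op 5 (commit): HEAD=topic@D [main=B topic=D]
After op 6 (commit): HEAD=topic@E [main=B topic=E]
ancestors(B) = {A,B}; A in? yes
ancestors(B) = {A,B}; D in? no
ancestors(A) = {A}; C in? no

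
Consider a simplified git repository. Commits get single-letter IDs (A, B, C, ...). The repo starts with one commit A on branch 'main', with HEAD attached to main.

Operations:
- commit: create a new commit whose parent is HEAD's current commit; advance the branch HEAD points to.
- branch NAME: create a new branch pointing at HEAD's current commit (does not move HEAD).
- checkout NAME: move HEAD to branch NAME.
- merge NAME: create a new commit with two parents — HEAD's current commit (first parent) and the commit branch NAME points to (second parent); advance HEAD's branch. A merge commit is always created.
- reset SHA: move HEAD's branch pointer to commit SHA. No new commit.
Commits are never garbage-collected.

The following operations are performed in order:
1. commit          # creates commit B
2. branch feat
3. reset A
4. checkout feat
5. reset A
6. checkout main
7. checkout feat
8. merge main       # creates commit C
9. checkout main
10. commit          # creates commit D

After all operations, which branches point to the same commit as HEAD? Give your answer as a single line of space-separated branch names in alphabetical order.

Answer: main

Derivation:
After op 1 (commit): HEAD=main@B [main=B]
After op 2 (branch): HEAD=main@B [feat=B main=B]
After op 3 (reset): HEAD=main@A [feat=B main=A]
After op 4 (checkout): HEAD=feat@B [feat=B main=A]
After op 5 (reset): HEAD=feat@A [feat=A main=A]
After op 6 (checkout): HEAD=main@A [feat=A main=A]
After op 7 (checkout): HEAD=feat@A [feat=A main=A]
After op 8 (merge): HEAD=feat@C [feat=C main=A]
After op 9 (checkout): HEAD=main@A [feat=C main=A]
After op 10 (commit): HEAD=main@D [feat=C main=D]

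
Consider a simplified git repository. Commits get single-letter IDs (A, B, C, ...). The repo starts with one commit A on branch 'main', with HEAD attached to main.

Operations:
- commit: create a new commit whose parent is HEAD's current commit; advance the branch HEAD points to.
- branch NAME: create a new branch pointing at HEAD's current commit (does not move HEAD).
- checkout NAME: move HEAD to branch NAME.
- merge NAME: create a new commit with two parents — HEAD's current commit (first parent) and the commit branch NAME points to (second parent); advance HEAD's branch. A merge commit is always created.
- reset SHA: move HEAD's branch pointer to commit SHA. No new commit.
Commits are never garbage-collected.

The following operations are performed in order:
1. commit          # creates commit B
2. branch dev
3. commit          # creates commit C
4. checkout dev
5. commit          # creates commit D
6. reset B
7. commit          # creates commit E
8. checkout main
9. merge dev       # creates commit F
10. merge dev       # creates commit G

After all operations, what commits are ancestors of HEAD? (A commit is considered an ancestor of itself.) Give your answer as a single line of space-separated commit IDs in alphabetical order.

Answer: A B C E F G

Derivation:
After op 1 (commit): HEAD=main@B [main=B]
After op 2 (branch): HEAD=main@B [dev=B main=B]
After op 3 (commit): HEAD=main@C [dev=B main=C]
After op 4 (checkout): HEAD=dev@B [dev=B main=C]
After op 5 (commit): HEAD=dev@D [dev=D main=C]
After op 6 (reset): HEAD=dev@B [dev=B main=C]
After op 7 (commit): HEAD=dev@E [dev=E main=C]
After op 8 (checkout): HEAD=main@C [dev=E main=C]
After op 9 (merge): HEAD=main@F [dev=E main=F]
After op 10 (merge): HEAD=main@G [dev=E main=G]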